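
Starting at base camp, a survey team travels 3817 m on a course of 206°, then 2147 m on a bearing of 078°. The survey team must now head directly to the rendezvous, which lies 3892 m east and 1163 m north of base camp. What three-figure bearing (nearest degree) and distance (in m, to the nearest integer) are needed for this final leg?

040°, 5404 m

Leg 1 (206°, 3817 m): east 3817 sin 206° = -1673.26, north 3817 cos 206° = -3430.70
Leg 2 (078°, 2147 m): east 2147 sin 78° = 2100.08, north 2147 cos 78° = 446.39
Current position: (426.82, -2984.31). Target: (3892, 1163). Remaining: Δeast = 3465.18, Δnorth = 4147.31.
Bearing = atan2(3465.18, 4147.31) mod 360° = 39.88°; distance = √((3465.18)² + (4147.31)²) = 5404.411 m.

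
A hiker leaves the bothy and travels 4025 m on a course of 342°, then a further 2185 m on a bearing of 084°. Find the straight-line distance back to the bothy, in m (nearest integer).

Leg 1 (342°, 4025 m): east 4025 sin 342° = -1243.79, north 4025 cos 342° = 3828.00
Leg 2 (084°, 2185 m): east 2185 sin 84° = 2173.03, north 2185 cos 84° = 228.39
Net: 929.24 east, 4056.40 north. Distance = √((929.24)² + (4056.40)²) = 4161.471 m.

4161 m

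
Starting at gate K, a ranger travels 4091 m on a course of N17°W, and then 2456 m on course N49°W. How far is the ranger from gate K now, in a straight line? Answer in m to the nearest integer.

Leg 1 (N17°W, 4091 m): east 4091 sin 343° = -1196.09, north 4091 cos 343° = 3912.24
Leg 2 (N49°W, 2456 m): east 2456 sin 311° = -1853.57, north 2456 cos 311° = 1611.28
Net: -3049.66 east, 5523.52 north. Distance = √((-3049.66)² + (5523.52)²) = 6309.496 m.

6309 m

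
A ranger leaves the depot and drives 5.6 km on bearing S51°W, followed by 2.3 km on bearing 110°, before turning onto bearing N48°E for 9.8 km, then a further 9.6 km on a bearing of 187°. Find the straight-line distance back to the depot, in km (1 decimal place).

Leg 1 (S51°W, 5.6 km): east 5.6 sin 231° = -4.35, north 5.6 cos 231° = -3.52
Leg 2 (110°, 2.3 km): east 2.3 sin 110° = 2.16, north 2.3 cos 110° = -0.79
Leg 3 (N48°E, 9.8 km): east 9.8 sin 48° = 7.28, north 9.8 cos 48° = 6.56
Leg 4 (187°, 9.6 km): east 9.6 sin 187° = -1.17, north 9.6 cos 187° = -9.53
Net: 3.92 east, -7.28 north. Distance = √((3.92)² + (-7.28)²) = 8.271 km.

8.3 km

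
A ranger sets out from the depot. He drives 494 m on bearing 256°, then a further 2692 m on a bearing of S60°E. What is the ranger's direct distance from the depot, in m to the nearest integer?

2362 m

Leg 1 (256°, 494 m): east 494 sin 256° = -479.33, north 494 cos 256° = -119.51
Leg 2 (S60°E, 2692 m): east 2692 sin 120° = 2331.34, north 2692 cos 120° = -1346.00
Net: 1852.01 east, -1465.51 north. Distance = √((1852.01)² + (-1465.51)²) = 2361.710 m.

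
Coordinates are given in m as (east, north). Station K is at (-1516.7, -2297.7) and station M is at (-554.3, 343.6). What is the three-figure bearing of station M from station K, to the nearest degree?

Δeast = -554.3 − -1516.7 = 962.40; Δnorth = 343.6 − -2297.7 = 2641.30.
Bearing = atan2(Δeast, Δnorth) mod 360° = 20.02° ≈ 020°.

020°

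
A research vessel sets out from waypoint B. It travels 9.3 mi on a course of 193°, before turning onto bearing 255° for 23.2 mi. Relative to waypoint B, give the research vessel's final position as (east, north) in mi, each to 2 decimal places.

Leg 1 (193°, 9.3 mi): east 9.3 sin 193° = -2.09, north 9.3 cos 193° = -9.06
Leg 2 (255°, 23.2 mi): east 23.2 sin 255° = -22.41, north 23.2 cos 255° = -6.00
Summing: -24.50 mi east, -15.07 mi north → (-24.50, -15.07).

(-24.50, -15.07)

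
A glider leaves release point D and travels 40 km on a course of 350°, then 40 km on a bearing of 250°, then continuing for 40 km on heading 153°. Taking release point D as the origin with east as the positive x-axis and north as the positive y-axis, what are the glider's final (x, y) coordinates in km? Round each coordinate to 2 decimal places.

(-26.37, -9.93)

Leg 1 (350°, 40 km): east 40 sin 350° = -6.95, north 40 cos 350° = 39.39
Leg 2 (250°, 40 km): east 40 sin 250° = -37.59, north 40 cos 250° = -13.68
Leg 3 (153°, 40 km): east 40 sin 153° = 18.16, north 40 cos 153° = -35.64
Summing: -26.37 km east, -9.93 km north → (-26.37, -9.93).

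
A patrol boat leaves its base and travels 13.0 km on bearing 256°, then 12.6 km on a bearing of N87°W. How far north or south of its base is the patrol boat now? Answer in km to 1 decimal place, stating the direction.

Leg 1 (256°, 13.0 km): east 13.0 sin 256° = -12.61, north 13.0 cos 256° = -3.14
Leg 2 (N87°W, 12.6 km): east 12.6 sin 273° = -12.58, north 12.6 cos 273° = 0.66
Net north component: -2.49 km.

2.5 km south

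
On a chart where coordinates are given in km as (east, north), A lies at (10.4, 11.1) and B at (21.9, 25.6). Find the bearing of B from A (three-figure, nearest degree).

Δeast = 21.9 − 10.4 = 11.50; Δnorth = 25.6 − 11.1 = 14.50.
Bearing = atan2(Δeast, Δnorth) mod 360° = 38.42° ≈ 038°.

038°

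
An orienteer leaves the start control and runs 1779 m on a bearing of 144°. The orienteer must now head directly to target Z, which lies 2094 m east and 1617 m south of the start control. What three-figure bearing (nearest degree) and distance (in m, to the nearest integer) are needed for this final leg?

Leg 1 (144°, 1779 m): east 1779 sin 144° = 1045.67, north 1779 cos 144° = -1439.24
Current position: (1045.67, -1439.24). Target: (2094, -1617). Remaining: Δeast = 1048.33, Δnorth = -177.76.
Bearing = atan2(1048.33, -177.76) mod 360° = 99.62°; distance = √((1048.33)² + (-177.76)²) = 1063.294 m.

100°, 1063 m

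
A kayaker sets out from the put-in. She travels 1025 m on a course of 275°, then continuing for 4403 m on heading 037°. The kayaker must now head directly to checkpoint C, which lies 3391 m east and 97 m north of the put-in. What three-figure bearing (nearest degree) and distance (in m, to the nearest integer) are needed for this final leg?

Leg 1 (275°, 1025 m): east 1025 sin 275° = -1021.10, north 1025 cos 275° = 89.33
Leg 2 (037°, 4403 m): east 4403 sin 37° = 2649.79, north 4403 cos 37° = 3516.39
Current position: (1628.69, 3605.73). Target: (3391, 97). Remaining: Δeast = 1762.31, Δnorth = -3508.73.
Bearing = atan2(1762.31, -3508.73) mod 360° = 153.33°; distance = √((1762.31)² + (-3508.73)²) = 3926.435 m.

153°, 3926 m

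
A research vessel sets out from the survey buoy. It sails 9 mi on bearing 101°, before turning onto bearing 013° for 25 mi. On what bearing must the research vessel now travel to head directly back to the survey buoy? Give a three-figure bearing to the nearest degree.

213°

Leg 1 (101°, 9 mi): east 9 sin 101° = 8.83, north 9 cos 101° = -1.72
Leg 2 (013°, 25 mi): east 25 sin 13° = 5.62, north 25 cos 13° = 24.36
Net displacement: 14.46 east, 22.64 north. Direction back to start is (-14.46, -22.64): bearing = atan2(-14.46, -22.64) mod 360° = 212.56° ≈ 213°.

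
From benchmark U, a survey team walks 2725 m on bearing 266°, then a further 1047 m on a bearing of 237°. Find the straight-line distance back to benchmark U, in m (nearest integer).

Leg 1 (266°, 2725 m): east 2725 sin 266° = -2718.36, north 2725 cos 266° = -190.09
Leg 2 (237°, 1047 m): east 1047 sin 237° = -878.09, north 1047 cos 237° = -570.24
Net: -3596.45 east, -760.32 north. Distance = √((-3596.45)² + (-760.32)²) = 3675.941 m.

3676 m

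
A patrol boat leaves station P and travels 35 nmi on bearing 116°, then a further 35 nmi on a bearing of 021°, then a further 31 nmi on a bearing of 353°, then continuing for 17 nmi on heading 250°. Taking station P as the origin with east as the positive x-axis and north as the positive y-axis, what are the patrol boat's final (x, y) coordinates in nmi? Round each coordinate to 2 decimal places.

(24.25, 42.29)

Leg 1 (116°, 35 nmi): east 35 sin 116° = 31.46, north 35 cos 116° = -15.34
Leg 2 (021°, 35 nmi): east 35 sin 21° = 12.54, north 35 cos 21° = 32.68
Leg 3 (353°, 31 nmi): east 31 sin 353° = -3.78, north 31 cos 353° = 30.77
Leg 4 (250°, 17 nmi): east 17 sin 250° = -15.97, north 17 cos 250° = -5.81
Summing: 24.25 nmi east, 42.29 nmi north → (24.25, 42.29).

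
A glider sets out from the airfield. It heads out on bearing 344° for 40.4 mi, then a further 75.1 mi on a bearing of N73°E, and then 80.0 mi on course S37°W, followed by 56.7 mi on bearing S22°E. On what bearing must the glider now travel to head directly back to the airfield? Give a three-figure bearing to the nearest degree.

Leg 1 (344°, 40.4 mi): east 40.4 sin 344° = -11.14, north 40.4 cos 344° = 38.83
Leg 2 (N73°E, 75.1 mi): east 75.1 sin 73° = 71.82, north 75.1 cos 73° = 21.96
Leg 3 (S37°W, 80.0 mi): east 80.0 sin 217° = -48.15, north 80.0 cos 217° = -63.89
Leg 4 (S22°E, 56.7 mi): east 56.7 sin 158° = 21.24, north 56.7 cos 158° = -52.57
Net displacement: 33.78 east, -55.67 north. Direction back to start is (-33.78, 55.67): bearing = atan2(-33.78, 55.67) mod 360° = 328.75° ≈ 329°.

329°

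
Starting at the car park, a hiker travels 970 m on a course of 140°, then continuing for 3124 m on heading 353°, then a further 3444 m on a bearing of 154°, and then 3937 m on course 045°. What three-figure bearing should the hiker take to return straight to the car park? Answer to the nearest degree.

246°

Leg 1 (140°, 970 m): east 970 sin 140° = 623.50, north 970 cos 140° = -743.06
Leg 2 (353°, 3124 m): east 3124 sin 353° = -380.72, north 3124 cos 353° = 3100.71
Leg 3 (154°, 3444 m): east 3444 sin 154° = 1509.75, north 3444 cos 154° = -3095.45
Leg 4 (045°, 3937 m): east 3937 sin 45° = 2783.88, north 3937 cos 45° = 2783.88
Net displacement: 4536.41 east, 2046.08 north. Direction back to start is (-4536.41, -2046.08): bearing = atan2(-4536.41, -2046.08) mod 360° = 245.72° ≈ 246°.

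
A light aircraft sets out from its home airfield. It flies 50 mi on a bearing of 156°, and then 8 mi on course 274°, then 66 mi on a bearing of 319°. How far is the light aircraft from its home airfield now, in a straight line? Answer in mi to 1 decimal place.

31.3 mi

Leg 1 (156°, 50 mi): east 50 sin 156° = 20.34, north 50 cos 156° = -45.68
Leg 2 (274°, 8 mi): east 8 sin 274° = -7.98, north 8 cos 274° = 0.56
Leg 3 (319°, 66 mi): east 66 sin 319° = -43.30, north 66 cos 319° = 49.81
Net: -30.94 east, 4.69 north. Distance = √((-30.94)² + (4.69)²) = 31.297 mi.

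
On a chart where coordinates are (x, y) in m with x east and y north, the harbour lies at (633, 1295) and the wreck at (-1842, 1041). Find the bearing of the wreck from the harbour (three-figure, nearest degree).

Δeast = -1842 − 633 = -2475.00; Δnorth = 1041 − 1295 = -254.00.
Bearing = atan2(Δeast, Δnorth) mod 360° = 264.14° ≈ 264°.

264°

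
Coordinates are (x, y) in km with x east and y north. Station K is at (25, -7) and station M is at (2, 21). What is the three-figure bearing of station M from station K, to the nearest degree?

Δeast = 2 − 25 = -23.00; Δnorth = 21 − -7 = 28.00.
Bearing = atan2(Δeast, Δnorth) mod 360° = 320.60° ≈ 321°.

321°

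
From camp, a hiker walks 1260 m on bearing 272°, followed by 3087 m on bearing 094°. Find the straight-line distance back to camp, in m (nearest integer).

1828 m

Leg 1 (272°, 1260 m): east 1260 sin 272° = -1259.23, north 1260 cos 272° = 43.97
Leg 2 (094°, 3087 m): east 3087 sin 94° = 3079.48, north 3087 cos 94° = -215.34
Net: 1820.25 east, -171.36 north. Distance = √((1820.25)² + (-171.36)²) = 1828.296 m.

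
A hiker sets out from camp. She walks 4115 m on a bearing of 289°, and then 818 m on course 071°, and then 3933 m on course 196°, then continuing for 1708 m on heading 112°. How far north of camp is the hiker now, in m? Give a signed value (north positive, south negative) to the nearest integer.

Leg 1 (289°, 4115 m): east 4115 sin 289° = -3890.81, north 4115 cos 289° = 1339.71
Leg 2 (071°, 818 m): east 818 sin 71° = 773.43, north 818 cos 71° = 266.31
Leg 3 (196°, 3933 m): east 3933 sin 196° = -1084.08, north 3933 cos 196° = -3780.64
Leg 4 (112°, 1708 m): east 1708 sin 112° = 1583.63, north 1708 cos 112° = -639.83
Net north component: -2814.44 m.

-2814 m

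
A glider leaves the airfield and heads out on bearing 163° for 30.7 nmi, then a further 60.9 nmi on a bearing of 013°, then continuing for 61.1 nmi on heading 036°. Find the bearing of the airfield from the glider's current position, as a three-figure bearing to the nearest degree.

216°

Leg 1 (163°, 30.7 nmi): east 30.7 sin 163° = 8.98, north 30.7 cos 163° = -29.36
Leg 2 (013°, 60.9 nmi): east 60.9 sin 13° = 13.70, north 60.9 cos 13° = 59.34
Leg 3 (036°, 61.1 nmi): east 61.1 sin 36° = 35.91, north 61.1 cos 36° = 49.43
Net displacement: 58.59 east, 79.41 north. Direction back to start is (-58.59, -79.41): bearing = atan2(-58.59, -79.41) mod 360° = 216.42° ≈ 216°.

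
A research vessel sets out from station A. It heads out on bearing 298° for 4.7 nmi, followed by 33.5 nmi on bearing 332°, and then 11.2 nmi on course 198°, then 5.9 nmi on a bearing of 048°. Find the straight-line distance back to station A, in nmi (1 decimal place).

Leg 1 (298°, 4.7 nmi): east 4.7 sin 298° = -4.15, north 4.7 cos 298° = 2.21
Leg 2 (332°, 33.5 nmi): east 33.5 sin 332° = -15.73, north 33.5 cos 332° = 29.58
Leg 3 (198°, 11.2 nmi): east 11.2 sin 198° = -3.46, north 11.2 cos 198° = -10.65
Leg 4 (048°, 5.9 nmi): east 5.9 sin 48° = 4.38, north 5.9 cos 48° = 3.95
Net: -18.95 east, 25.08 north. Distance = √((-18.95)² + (25.08)²) = 31.437 nmi.

31.4 nmi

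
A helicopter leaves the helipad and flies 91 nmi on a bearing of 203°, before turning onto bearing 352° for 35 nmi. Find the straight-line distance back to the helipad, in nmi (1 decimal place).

63.6 nmi

Leg 1 (203°, 91 nmi): east 91 sin 203° = -35.56, north 91 cos 203° = -83.77
Leg 2 (352°, 35 nmi): east 35 sin 352° = -4.87, north 35 cos 352° = 34.66
Net: -40.43 east, -49.11 north. Distance = √((-40.43)² + (-49.11)²) = 63.607 nmi.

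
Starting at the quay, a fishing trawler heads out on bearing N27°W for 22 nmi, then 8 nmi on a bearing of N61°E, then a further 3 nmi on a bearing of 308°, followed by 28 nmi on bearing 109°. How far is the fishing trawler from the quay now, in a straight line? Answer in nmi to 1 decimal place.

Leg 1 (N27°W, 22 nmi): east 22 sin 333° = -9.99, north 22 cos 333° = 19.60
Leg 2 (N61°E, 8 nmi): east 8 sin 61° = 7.00, north 8 cos 61° = 3.88
Leg 3 (308°, 3 nmi): east 3 sin 308° = -2.36, north 3 cos 308° = 1.85
Leg 4 (109°, 28 nmi): east 28 sin 109° = 26.47, north 28 cos 109° = -9.12
Net: 21.12 east, 16.21 north. Distance = √((21.12)² + (16.21)²) = 26.624 nmi.

26.6 nmi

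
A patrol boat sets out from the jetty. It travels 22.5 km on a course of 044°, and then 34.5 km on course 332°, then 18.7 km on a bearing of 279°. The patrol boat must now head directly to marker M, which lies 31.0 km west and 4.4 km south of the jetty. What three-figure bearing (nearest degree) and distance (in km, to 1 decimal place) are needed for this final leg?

Leg 1 (044°, 22.5 km): east 22.5 sin 44° = 15.63, north 22.5 cos 44° = 16.19
Leg 2 (332°, 34.5 km): east 34.5 sin 332° = -16.20, north 34.5 cos 332° = 30.46
Leg 3 (279°, 18.7 km): east 18.7 sin 279° = -18.47, north 18.7 cos 279° = 2.93
Current position: (-19.04, 49.57). Target: (-31.0, -4.4). Remaining: Δeast = -11.96, Δnorth = -53.97.
Bearing = atan2(-11.96, -53.97) mod 360° = 192.50°; distance = √((-11.96)² + (-53.97)²) = 55.282 km.

192°, 55.3 km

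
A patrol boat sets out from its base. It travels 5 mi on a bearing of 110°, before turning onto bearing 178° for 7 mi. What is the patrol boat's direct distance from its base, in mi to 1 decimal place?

Leg 1 (110°, 5 mi): east 5 sin 110° = 4.70, north 5 cos 110° = -1.71
Leg 2 (178°, 7 mi): east 7 sin 178° = 0.24, north 7 cos 178° = -7.00
Net: 4.94 east, -8.71 north. Distance = √((4.94)² + (-8.71)²) = 10.011 mi.

10.0 mi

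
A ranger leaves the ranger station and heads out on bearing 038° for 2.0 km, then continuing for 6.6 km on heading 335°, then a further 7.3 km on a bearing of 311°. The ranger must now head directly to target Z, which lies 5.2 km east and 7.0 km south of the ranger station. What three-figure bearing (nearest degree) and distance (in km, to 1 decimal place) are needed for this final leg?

Leg 1 (038°, 2.0 km): east 2.0 sin 38° = 1.23, north 2.0 cos 38° = 1.58
Leg 2 (335°, 6.6 km): east 6.6 sin 335° = -2.79, north 6.6 cos 335° = 5.98
Leg 3 (311°, 7.3 km): east 7.3 sin 311° = -5.51, north 7.3 cos 311° = 4.79
Current position: (-7.07, 12.35). Target: (5.2, -7.0). Remaining: Δeast = 12.27, Δnorth = -19.35.
Bearing = atan2(12.27, -19.35) mod 360° = 147.62°; distance = √((12.27)² + (-19.35)²) = 22.908 km.

148°, 22.9 km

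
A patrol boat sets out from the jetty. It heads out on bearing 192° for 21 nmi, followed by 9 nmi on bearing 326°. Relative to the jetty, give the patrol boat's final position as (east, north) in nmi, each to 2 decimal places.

(-9.40, -13.08)

Leg 1 (192°, 21 nmi): east 21 sin 192° = -4.37, north 21 cos 192° = -20.54
Leg 2 (326°, 9 nmi): east 9 sin 326° = -5.03, north 9 cos 326° = 7.46
Summing: -9.40 nmi east, -13.08 nmi north → (-9.40, -13.08).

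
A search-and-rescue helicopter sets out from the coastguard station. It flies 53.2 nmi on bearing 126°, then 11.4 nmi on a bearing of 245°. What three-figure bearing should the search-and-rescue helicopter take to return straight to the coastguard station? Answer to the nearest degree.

Leg 1 (126°, 53.2 nmi): east 53.2 sin 126° = 43.04, north 53.2 cos 126° = -31.27
Leg 2 (245°, 11.4 nmi): east 11.4 sin 245° = -10.33, north 11.4 cos 245° = -4.82
Net displacement: 32.71 east, -36.09 north. Direction back to start is (-32.71, 36.09): bearing = atan2(-32.71, 36.09) mod 360° = 317.81° ≈ 318°.

318°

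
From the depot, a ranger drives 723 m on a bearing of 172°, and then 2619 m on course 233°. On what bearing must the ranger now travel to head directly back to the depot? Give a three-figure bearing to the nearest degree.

041°

Leg 1 (172°, 723 m): east 723 sin 172° = 100.62, north 723 cos 172° = -715.96
Leg 2 (233°, 2619 m): east 2619 sin 233° = -2091.63, north 2619 cos 233° = -1576.15
Net displacement: -1991.00 east, -2292.12 north. Direction back to start is (1991.00, 2292.12): bearing = atan2(1991.00, 2292.12) mod 360° = 40.98° ≈ 041°.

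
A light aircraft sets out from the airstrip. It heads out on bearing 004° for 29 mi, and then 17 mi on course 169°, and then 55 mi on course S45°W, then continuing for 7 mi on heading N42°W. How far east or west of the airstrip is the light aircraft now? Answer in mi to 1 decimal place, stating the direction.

38.3 mi west

Leg 1 (004°, 29 mi): east 29 sin 4° = 2.02, north 29 cos 4° = 28.93
Leg 2 (169°, 17 mi): east 17 sin 169° = 3.24, north 17 cos 169° = -16.69
Leg 3 (S45°W, 55 mi): east 55 sin 225° = -38.89, north 55 cos 225° = -38.89
Leg 4 (N42°W, 7 mi): east 7 sin 318° = -4.68, north 7 cos 318° = 5.20
Net east component: -38.31 mi.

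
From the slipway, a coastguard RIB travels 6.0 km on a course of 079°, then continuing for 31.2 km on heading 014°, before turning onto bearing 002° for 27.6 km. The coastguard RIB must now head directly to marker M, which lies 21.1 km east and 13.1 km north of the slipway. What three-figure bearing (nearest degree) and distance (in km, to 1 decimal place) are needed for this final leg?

Leg 1 (079°, 6.0 km): east 6.0 sin 79° = 5.89, north 6.0 cos 79° = 1.14
Leg 2 (014°, 31.2 km): east 31.2 sin 14° = 7.55, north 31.2 cos 14° = 30.27
Leg 3 (002°, 27.6 km): east 27.6 sin 2° = 0.96, north 27.6 cos 2° = 27.58
Current position: (14.40, 59.00). Target: (21.1, 13.1). Remaining: Δeast = 6.70, Δnorth = -45.90.
Bearing = atan2(6.70, -45.90) mod 360° = 171.70°; distance = √((6.70)² + (-45.90)²) = 46.388 km.

172°, 46.4 km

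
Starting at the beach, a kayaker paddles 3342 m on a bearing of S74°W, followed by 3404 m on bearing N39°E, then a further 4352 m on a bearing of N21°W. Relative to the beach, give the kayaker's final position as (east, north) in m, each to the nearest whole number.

Leg 1 (S74°W, 3342 m): east 3342 sin 254° = -3212.54, north 3342 cos 254° = -921.18
Leg 2 (N39°E, 3404 m): east 3404 sin 39° = 2142.21, north 3404 cos 39° = 2645.40
Leg 3 (N21°W, 4352 m): east 4352 sin 339° = -1559.62, north 4352 cos 339° = 4062.94
Summing: -2629.95 m east, 5787.17 m north → (-2630, 5787).

(-2630, 5787)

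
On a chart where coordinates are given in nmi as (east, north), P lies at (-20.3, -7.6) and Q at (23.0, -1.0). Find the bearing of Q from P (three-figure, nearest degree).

081°

Δeast = 23.0 − -20.3 = 43.30; Δnorth = -1.0 − -7.6 = 6.60.
Bearing = atan2(Δeast, Δnorth) mod 360° = 81.33° ≈ 081°.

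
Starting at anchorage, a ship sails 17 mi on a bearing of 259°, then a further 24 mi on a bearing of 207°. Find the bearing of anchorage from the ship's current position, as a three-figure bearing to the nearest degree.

048°

Leg 1 (259°, 17 mi): east 17 sin 259° = -16.69, north 17 cos 259° = -3.24
Leg 2 (207°, 24 mi): east 24 sin 207° = -10.90, north 24 cos 207° = -21.38
Net displacement: -27.58 east, -24.63 north. Direction back to start is (27.58, 24.63): bearing = atan2(27.58, 24.63) mod 360° = 48.24° ≈ 048°.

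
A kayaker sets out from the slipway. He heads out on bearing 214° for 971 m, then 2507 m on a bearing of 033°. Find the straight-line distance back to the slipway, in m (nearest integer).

1536 m

Leg 1 (214°, 971 m): east 971 sin 214° = -542.98, north 971 cos 214° = -805.00
Leg 2 (033°, 2507 m): east 2507 sin 33° = 1365.41, north 2507 cos 33° = 2102.55
Net: 822.43 east, 1297.55 north. Distance = √((822.43)² + (1297.55)²) = 1536.241 m.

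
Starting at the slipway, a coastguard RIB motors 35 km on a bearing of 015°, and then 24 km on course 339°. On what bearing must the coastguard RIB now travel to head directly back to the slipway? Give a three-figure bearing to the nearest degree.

180°

Leg 1 (015°, 35 km): east 35 sin 15° = 9.06, north 35 cos 15° = 33.81
Leg 2 (339°, 24 km): east 24 sin 339° = -8.60, north 24 cos 339° = 22.41
Net displacement: 0.46 east, 56.21 north. Direction back to start is (-0.46, -56.21): bearing = atan2(-0.46, -56.21) mod 360° = 180.47° ≈ 180°.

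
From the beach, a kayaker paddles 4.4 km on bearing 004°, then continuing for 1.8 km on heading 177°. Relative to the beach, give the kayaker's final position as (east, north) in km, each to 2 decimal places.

(0.40, 2.59)

Leg 1 (004°, 4.4 km): east 4.4 sin 4° = 0.31, north 4.4 cos 4° = 4.39
Leg 2 (177°, 1.8 km): east 1.8 sin 177° = 0.09, north 1.8 cos 177° = -1.80
Summing: 0.40 km east, 2.59 km north → (0.40, 2.59).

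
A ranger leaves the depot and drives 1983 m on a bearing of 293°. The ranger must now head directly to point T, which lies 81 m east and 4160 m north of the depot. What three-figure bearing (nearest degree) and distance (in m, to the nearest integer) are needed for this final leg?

Leg 1 (293°, 1983 m): east 1983 sin 293° = -1825.36, north 1983 cos 293° = 774.82
Current position: (-1825.36, 774.82). Target: (81, 4160). Remaining: Δeast = 1906.36, Δnorth = 3385.18.
Bearing = atan2(1906.36, 3385.18) mod 360° = 29.39°; distance = √((1906.36)² + (3385.18)²) = 3885.056 m.

029°, 3885 m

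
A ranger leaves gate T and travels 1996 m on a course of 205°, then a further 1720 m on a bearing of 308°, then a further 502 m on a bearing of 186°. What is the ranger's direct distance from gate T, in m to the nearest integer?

Leg 1 (205°, 1996 m): east 1996 sin 205° = -843.55, north 1996 cos 205° = -1808.99
Leg 2 (308°, 1720 m): east 1720 sin 308° = -1355.38, north 1720 cos 308° = 1058.94
Leg 3 (186°, 502 m): east 502 sin 186° = -52.47, north 502 cos 186° = -499.25
Net: -2251.40 east, -1249.30 north. Distance = √((-2251.40)² + (-1249.30)²) = 2574.791 m.

2575 m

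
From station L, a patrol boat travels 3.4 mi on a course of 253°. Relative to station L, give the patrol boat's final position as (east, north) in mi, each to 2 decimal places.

(-3.25, -0.99)

Leg 1 (253°, 3.4 mi): east 3.4 sin 253° = -3.25, north 3.4 cos 253° = -0.99
Summing: -3.25 mi east, -0.99 mi north → (-3.25, -0.99).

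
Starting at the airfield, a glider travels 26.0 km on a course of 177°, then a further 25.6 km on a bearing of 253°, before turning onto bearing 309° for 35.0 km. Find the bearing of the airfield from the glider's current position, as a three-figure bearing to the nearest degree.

077°

Leg 1 (177°, 26.0 km): east 26.0 sin 177° = 1.36, north 26.0 cos 177° = -25.96
Leg 2 (253°, 25.6 km): east 25.6 sin 253° = -24.48, north 25.6 cos 253° = -7.48
Leg 3 (309°, 35.0 km): east 35.0 sin 309° = -27.20, north 35.0 cos 309° = 22.03
Net displacement: -50.32 east, -11.42 north. Direction back to start is (50.32, 11.42): bearing = atan2(50.32, 11.42) mod 360° = 77.21° ≈ 077°.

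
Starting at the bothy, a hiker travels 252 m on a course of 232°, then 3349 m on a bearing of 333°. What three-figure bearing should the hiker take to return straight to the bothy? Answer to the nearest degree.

149°

Leg 1 (232°, 252 m): east 252 sin 232° = -198.58, north 252 cos 232° = -155.15
Leg 2 (333°, 3349 m): east 3349 sin 333° = -1520.41, north 3349 cos 333° = 2983.98
Net displacement: -1718.99 east, 2828.83 north. Direction back to start is (1718.99, -2828.83): bearing = atan2(1718.99, -2828.83) mod 360° = 148.71° ≈ 149°.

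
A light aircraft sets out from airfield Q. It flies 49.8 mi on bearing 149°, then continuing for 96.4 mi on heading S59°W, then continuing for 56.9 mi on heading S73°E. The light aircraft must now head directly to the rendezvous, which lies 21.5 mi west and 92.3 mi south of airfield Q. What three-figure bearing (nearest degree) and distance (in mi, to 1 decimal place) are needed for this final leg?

311°, 25.2 mi

Leg 1 (149°, 49.8 mi): east 49.8 sin 149° = 25.65, north 49.8 cos 149° = -42.69
Leg 2 (S59°W, 96.4 mi): east 96.4 sin 239° = -82.63, north 96.4 cos 239° = -49.65
Leg 3 (S73°E, 56.9 mi): east 56.9 sin 107° = 54.41, north 56.9 cos 107° = -16.64
Current position: (-2.57, -108.97). Target: (-21.5, -92.3). Remaining: Δeast = -18.93, Δnorth = 16.67.
Bearing = atan2(-18.93, 16.67) mod 360° = 311.37°; distance = √((-18.93)² + (16.67)²) = 25.227 mi.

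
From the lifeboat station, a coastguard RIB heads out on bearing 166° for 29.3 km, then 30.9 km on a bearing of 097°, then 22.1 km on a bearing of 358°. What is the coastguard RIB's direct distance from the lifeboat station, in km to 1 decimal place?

38.3 km

Leg 1 (166°, 29.3 km): east 29.3 sin 166° = 7.09, north 29.3 cos 166° = -28.43
Leg 2 (097°, 30.9 km): east 30.9 sin 97° = 30.67, north 30.9 cos 97° = -3.77
Leg 3 (358°, 22.1 km): east 22.1 sin 358° = -0.77, north 22.1 cos 358° = 22.09
Net: 36.99 east, -10.11 north. Distance = √((36.99)² + (-10.11)²) = 38.343 km.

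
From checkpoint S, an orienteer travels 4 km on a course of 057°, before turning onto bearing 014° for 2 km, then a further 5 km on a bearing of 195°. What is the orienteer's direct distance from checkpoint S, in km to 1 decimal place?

2.6 km

Leg 1 (057°, 4 km): east 4 sin 57° = 3.35, north 4 cos 57° = 2.18
Leg 2 (014°, 2 km): east 2 sin 14° = 0.48, north 2 cos 14° = 1.94
Leg 3 (195°, 5 km): east 5 sin 195° = -1.29, north 5 cos 195° = -4.83
Net: 2.54 east, -0.71 north. Distance = √((2.54)² + (-0.71)²) = 2.642 km.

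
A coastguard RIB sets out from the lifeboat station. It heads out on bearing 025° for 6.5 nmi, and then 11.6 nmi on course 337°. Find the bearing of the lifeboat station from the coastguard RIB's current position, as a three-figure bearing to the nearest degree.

Leg 1 (025°, 6.5 nmi): east 6.5 sin 25° = 2.75, north 6.5 cos 25° = 5.89
Leg 2 (337°, 11.6 nmi): east 11.6 sin 337° = -4.53, north 11.6 cos 337° = 10.68
Net displacement: -1.79 east, 16.57 north. Direction back to start is (1.79, -16.57): bearing = atan2(1.79, -16.57) mod 360° = 173.85° ≈ 174°.

174°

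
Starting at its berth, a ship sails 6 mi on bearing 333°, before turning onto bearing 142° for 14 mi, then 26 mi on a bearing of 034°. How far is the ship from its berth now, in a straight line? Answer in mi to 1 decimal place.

Leg 1 (333°, 6 mi): east 6 sin 333° = -2.72, north 6 cos 333° = 5.35
Leg 2 (142°, 14 mi): east 14 sin 142° = 8.62, north 14 cos 142° = -11.03
Leg 3 (034°, 26 mi): east 26 sin 34° = 14.54, north 26 cos 34° = 21.55
Net: 20.43 east, 15.87 north. Distance = √((20.43)² + (15.87)²) = 25.872 mi.

25.9 mi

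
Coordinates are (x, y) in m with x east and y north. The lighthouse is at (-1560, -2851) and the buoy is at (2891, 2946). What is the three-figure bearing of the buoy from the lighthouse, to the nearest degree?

038°

Δeast = 2891 − -1560 = 4451.00; Δnorth = 2946 − -2851 = 5797.00.
Bearing = atan2(Δeast, Δnorth) mod 360° = 37.52° ≈ 038°.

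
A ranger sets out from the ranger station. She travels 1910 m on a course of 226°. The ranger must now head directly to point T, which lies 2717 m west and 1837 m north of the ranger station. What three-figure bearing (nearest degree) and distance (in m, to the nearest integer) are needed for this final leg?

337°, 3437 m

Leg 1 (226°, 1910 m): east 1910 sin 226° = -1373.94, north 1910 cos 226° = -1326.80
Current position: (-1373.94, -1326.80). Target: (-2717, 1837). Remaining: Δeast = -1343.06, Δnorth = 3163.80.
Bearing = atan2(-1343.06, 3163.80) mod 360° = 337.00°; distance = √((-1343.06)² + (3163.80)²) = 3437.067 m.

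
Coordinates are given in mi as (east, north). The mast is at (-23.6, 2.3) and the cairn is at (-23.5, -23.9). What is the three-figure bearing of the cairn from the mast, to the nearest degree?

180°

Δeast = -23.5 − -23.6 = 0.10; Δnorth = -23.9 − 2.3 = -26.20.
Bearing = atan2(Δeast, Δnorth) mod 360° = 179.78° ≈ 180°.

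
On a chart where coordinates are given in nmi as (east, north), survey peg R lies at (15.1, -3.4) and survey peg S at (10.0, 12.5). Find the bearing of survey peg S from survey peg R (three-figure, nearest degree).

Δeast = 10.0 − 15.1 = -5.10; Δnorth = 12.5 − -3.4 = 15.90.
Bearing = atan2(Δeast, Δnorth) mod 360° = 342.22° ≈ 342°.

342°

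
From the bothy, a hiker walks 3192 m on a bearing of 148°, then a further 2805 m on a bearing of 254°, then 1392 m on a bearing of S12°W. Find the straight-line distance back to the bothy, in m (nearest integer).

Leg 1 (148°, 3192 m): east 3192 sin 148° = 1691.50, north 3192 cos 148° = -2706.97
Leg 2 (254°, 2805 m): east 2805 sin 254° = -2696.34, north 2805 cos 254° = -773.16
Leg 3 (S12°W, 1392 m): east 1392 sin 192° = -289.41, north 1392 cos 192° = -1361.58
Net: -1294.25 east, -4841.71 north. Distance = √((-1294.25)² + (-4841.71)²) = 5011.714 m.

5012 m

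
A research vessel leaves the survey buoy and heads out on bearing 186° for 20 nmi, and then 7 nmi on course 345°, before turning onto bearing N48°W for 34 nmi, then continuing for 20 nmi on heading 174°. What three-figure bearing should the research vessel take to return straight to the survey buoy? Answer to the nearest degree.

069°

Leg 1 (186°, 20 nmi): east 20 sin 186° = -2.09, north 20 cos 186° = -19.89
Leg 2 (345°, 7 nmi): east 7 sin 345° = -1.81, north 7 cos 345° = 6.76
Leg 3 (N48°W, 34 nmi): east 34 sin 312° = -25.27, north 34 cos 312° = 22.75
Leg 4 (174°, 20 nmi): east 20 sin 174° = 2.09, north 20 cos 174° = -19.89
Net displacement: -27.08 east, -10.27 north. Direction back to start is (27.08, 10.27): bearing = atan2(27.08, 10.27) mod 360° = 69.23° ≈ 069°.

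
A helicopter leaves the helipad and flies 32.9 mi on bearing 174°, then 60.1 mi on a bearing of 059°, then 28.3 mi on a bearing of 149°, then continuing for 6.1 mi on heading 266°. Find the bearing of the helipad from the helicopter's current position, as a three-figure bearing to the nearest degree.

Leg 1 (174°, 32.9 mi): east 32.9 sin 174° = 3.44, north 32.9 cos 174° = -32.72
Leg 2 (059°, 60.1 mi): east 60.1 sin 59° = 51.52, north 60.1 cos 59° = 30.95
Leg 3 (149°, 28.3 mi): east 28.3 sin 149° = 14.58, north 28.3 cos 149° = -24.26
Leg 4 (266°, 6.1 mi): east 6.1 sin 266° = -6.09, north 6.1 cos 266° = -0.43
Net displacement: 63.45 east, -26.45 north. Direction back to start is (-63.45, 26.45): bearing = atan2(-63.45, 26.45) mod 360° = 292.63° ≈ 293°.

293°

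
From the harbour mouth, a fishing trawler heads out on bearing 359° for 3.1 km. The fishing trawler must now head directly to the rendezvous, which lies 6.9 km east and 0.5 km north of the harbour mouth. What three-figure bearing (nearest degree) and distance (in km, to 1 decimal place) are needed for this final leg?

Leg 1 (359°, 3.1 km): east 3.1 sin 359° = -0.05, north 3.1 cos 359° = 3.10
Current position: (-0.05, 3.10). Target: (6.9, 0.5). Remaining: Δeast = 6.95, Δnorth = -2.60.
Bearing = atan2(6.95, -2.60) mod 360° = 110.50°; distance = √((6.95)² + (-2.60)²) = 7.424 km.

110°, 7.4 km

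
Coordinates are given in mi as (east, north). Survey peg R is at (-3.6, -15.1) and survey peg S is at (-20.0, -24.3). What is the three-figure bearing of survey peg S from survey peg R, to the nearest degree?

241°

Δeast = -20.0 − -3.6 = -16.40; Δnorth = -24.3 − -15.1 = -9.20.
Bearing = atan2(Δeast, Δnorth) mod 360° = 240.71° ≈ 241°.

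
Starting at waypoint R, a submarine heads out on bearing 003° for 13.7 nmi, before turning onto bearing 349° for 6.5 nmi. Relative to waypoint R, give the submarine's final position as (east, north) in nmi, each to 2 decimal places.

(-0.52, 20.06)

Leg 1 (003°, 13.7 nmi): east 13.7 sin 3° = 0.72, north 13.7 cos 3° = 13.68
Leg 2 (349°, 6.5 nmi): east 6.5 sin 349° = -1.24, north 6.5 cos 349° = 6.38
Summing: -0.52 nmi east, 20.06 nmi north → (-0.52, 20.06).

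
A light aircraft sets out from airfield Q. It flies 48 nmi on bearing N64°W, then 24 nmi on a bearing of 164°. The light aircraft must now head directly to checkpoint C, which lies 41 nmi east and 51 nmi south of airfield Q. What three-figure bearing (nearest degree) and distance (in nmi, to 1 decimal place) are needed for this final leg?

122°, 91.7 nmi

Leg 1 (N64°W, 48 nmi): east 48 sin 296° = -43.14, north 48 cos 296° = 21.04
Leg 2 (164°, 24 nmi): east 24 sin 164° = 6.62, north 24 cos 164° = -23.07
Current position: (-36.53, -2.03). Target: (41, -51). Remaining: Δeast = 77.53, Δnorth = -48.97.
Bearing = atan2(77.53, -48.97) mod 360° = 122.28°; distance = √((77.53)² + (-48.97)²) = 91.699 nmi.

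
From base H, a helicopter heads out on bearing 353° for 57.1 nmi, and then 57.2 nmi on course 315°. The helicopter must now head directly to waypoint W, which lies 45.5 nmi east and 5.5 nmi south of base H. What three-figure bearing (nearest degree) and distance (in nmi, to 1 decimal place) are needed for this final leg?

Leg 1 (353°, 57.1 nmi): east 57.1 sin 353° = -6.96, north 57.1 cos 353° = 56.67
Leg 2 (315°, 57.2 nmi): east 57.2 sin 315° = -40.45, north 57.2 cos 315° = 40.45
Current position: (-47.41, 97.12). Target: (45.5, -5.5). Remaining: Δeast = 92.91, Δnorth = -102.62.
Bearing = atan2(92.91, -102.62) mod 360° = 137.84°; distance = √((92.91)² + (-102.62)²) = 138.428 nmi.

138°, 138.4 nmi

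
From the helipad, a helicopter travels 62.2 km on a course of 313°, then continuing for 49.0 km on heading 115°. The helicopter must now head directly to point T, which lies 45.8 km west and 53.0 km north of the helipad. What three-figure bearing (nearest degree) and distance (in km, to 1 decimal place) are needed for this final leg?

Leg 1 (313°, 62.2 km): east 62.2 sin 313° = -45.49, north 62.2 cos 313° = 42.42
Leg 2 (115°, 49.0 km): east 49.0 sin 115° = 44.41, north 49.0 cos 115° = -20.71
Current position: (-1.08, 21.71). Target: (-45.8, 53.0). Remaining: Δeast = -44.72, Δnorth = 31.29.
Bearing = atan2(-44.72, 31.29) mod 360° = 304.98°; distance = √((-44.72)² + (31.29)²) = 54.578 km.

305°, 54.6 km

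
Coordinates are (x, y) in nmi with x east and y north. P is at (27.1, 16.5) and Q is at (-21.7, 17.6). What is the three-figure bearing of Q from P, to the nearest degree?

Δeast = -21.7 − 27.1 = -48.80; Δnorth = 17.6 − 16.5 = 1.10.
Bearing = atan2(Δeast, Δnorth) mod 360° = 271.29° ≈ 271°.

271°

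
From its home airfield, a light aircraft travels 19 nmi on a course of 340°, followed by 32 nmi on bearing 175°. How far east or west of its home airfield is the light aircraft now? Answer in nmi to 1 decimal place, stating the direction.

Leg 1 (340°, 19 nmi): east 19 sin 340° = -6.50, north 19 cos 340° = 17.85
Leg 2 (175°, 32 nmi): east 32 sin 175° = 2.79, north 32 cos 175° = -31.88
Net east component: -3.71 nmi.

3.7 nmi west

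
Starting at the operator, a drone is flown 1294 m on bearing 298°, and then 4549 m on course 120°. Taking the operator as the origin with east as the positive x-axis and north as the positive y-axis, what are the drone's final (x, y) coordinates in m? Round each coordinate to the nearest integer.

(2797, -1667)

Leg 1 (298°, 1294 m): east 1294 sin 298° = -1142.53, north 1294 cos 298° = 607.50
Leg 2 (120°, 4549 m): east 4549 sin 120° = 3939.55, north 4549 cos 120° = -2274.50
Summing: 2797.02 m east, -1667.00 m north → (2797, -1667).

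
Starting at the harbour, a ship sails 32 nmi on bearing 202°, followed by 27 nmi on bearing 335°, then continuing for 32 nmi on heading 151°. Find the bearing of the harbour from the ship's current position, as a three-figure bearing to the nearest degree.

Leg 1 (202°, 32 nmi): east 32 sin 202° = -11.99, north 32 cos 202° = -29.67
Leg 2 (335°, 27 nmi): east 27 sin 335° = -11.41, north 27 cos 335° = 24.47
Leg 3 (151°, 32 nmi): east 32 sin 151° = 15.51, north 32 cos 151° = -27.99
Net displacement: -7.88 east, -33.19 north. Direction back to start is (7.88, 33.19): bearing = atan2(7.88, 33.19) mod 360° = 13.36° ≈ 013°.

013°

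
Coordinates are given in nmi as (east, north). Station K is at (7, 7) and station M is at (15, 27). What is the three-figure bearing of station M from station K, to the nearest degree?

Δeast = 15 − 7 = 8.00; Δnorth = 27 − 7 = 20.00.
Bearing = atan2(Δeast, Δnorth) mod 360° = 21.80° ≈ 022°.

022°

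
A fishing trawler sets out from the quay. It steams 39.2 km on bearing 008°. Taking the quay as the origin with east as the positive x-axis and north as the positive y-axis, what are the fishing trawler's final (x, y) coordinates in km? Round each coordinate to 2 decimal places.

(5.46, 38.82)

Leg 1 (008°, 39.2 km): east 39.2 sin 8° = 5.46, north 39.2 cos 8° = 38.82
Summing: 5.46 km east, 38.82 km north → (5.46, 38.82).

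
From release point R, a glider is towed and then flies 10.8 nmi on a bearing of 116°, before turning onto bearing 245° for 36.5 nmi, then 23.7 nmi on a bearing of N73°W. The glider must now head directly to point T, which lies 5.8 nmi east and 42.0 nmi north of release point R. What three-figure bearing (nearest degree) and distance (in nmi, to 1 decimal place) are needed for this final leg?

Leg 1 (116°, 10.8 nmi): east 10.8 sin 116° = 9.71, north 10.8 cos 116° = -4.73
Leg 2 (245°, 36.5 nmi): east 36.5 sin 245° = -33.08, north 36.5 cos 245° = -15.43
Leg 3 (N73°W, 23.7 nmi): east 23.7 sin 287° = -22.66, north 23.7 cos 287° = 6.93
Current position: (-46.04, -13.23). Target: (5.8, 42.0). Remaining: Δeast = 51.84, Δnorth = 55.23.
Bearing = atan2(51.84, 55.23) mod 360° = 43.18°; distance = √((51.84)² + (55.23)²) = 75.747 nmi.

043°, 75.7 nmi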